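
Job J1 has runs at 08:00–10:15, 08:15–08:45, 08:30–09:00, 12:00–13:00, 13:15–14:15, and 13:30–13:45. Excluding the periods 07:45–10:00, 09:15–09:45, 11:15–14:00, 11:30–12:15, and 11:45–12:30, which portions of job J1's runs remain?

10:00–10:15, 14:00–14:15

First set merges to 08:00–10:15, 12:00–13:00, 13:15–14:15.
Second set merges to 07:45–10:00, 11:15–14:00.
08:00–10:15 \ B = 10:00–10:15.
12:00–13:00: entirely removed.
13:15–14:15 \ B = 14:00–14:15.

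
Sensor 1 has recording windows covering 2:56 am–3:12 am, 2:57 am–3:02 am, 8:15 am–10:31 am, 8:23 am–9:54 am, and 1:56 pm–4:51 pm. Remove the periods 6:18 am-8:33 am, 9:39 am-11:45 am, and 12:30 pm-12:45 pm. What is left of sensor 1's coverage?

2:56 am–3:12 am, 8:33 am–9:39 am, 1:56 pm–4:51 pm

A, merged: 2:56 am–3:12 am, 8:15 am–10:31 am, 1:56 pm–4:51 pm.
2:56 am–3:12 am: no B overlap → unchanged.
8:15 am–10:31 am minus B → 8:33 am–9:39 am.
1:56 pm–4:51 pm: no B overlap → unchanged.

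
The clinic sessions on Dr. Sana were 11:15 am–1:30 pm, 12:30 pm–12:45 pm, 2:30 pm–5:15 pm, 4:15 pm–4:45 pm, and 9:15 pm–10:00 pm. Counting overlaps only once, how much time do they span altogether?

5 h 45 min

Merged: 11:15 am-1:30 pm, 2:30 pm-5:15 pm, 9:15 pm-10:00 pm.
Lengths: 2 h 15 min + 2 h 45 min + 45 min = 5 h 45 min.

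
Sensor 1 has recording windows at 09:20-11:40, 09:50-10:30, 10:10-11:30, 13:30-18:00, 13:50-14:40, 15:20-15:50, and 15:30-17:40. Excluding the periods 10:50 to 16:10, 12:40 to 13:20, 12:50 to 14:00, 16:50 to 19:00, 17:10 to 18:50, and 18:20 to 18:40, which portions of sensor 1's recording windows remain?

09:20-10:50, 16:10-16:50

A, merged: 09:20-11:40, 13:30-18:00.
B, merged: 10:50-16:10, 16:50-19:00.
09:20-11:40 minus B → 09:20-10:50.
13:30-18:00 minus B → 16:10-16:50.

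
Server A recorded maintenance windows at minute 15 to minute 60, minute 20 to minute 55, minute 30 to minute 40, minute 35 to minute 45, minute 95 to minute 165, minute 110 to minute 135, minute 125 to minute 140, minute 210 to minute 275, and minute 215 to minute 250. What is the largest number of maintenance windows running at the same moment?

Sweep endpoints in order; track running count of active intervals.
Peak of 4 reached at minute 35.

4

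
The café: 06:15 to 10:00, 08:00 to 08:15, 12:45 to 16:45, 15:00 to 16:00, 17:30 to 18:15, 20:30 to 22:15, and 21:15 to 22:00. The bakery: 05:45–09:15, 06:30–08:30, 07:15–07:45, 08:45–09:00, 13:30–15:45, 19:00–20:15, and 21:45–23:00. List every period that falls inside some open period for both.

A, merged: 06:15–10:00, 12:45–16:45, 17:30–18:15, 20:30–22:15.
B, merged: 05:45–09:15, 13:30–15:45, 19:00–20:15, 21:45–23:00.
06:15–10:00 overlaps B on 06:15–09:15.
12:45–16:45 overlaps B on 13:30–15:45.
17:30–18:15 falls entirely outside B.
20:30–22:15 overlaps B on 21:45–22:15.

06:15–09:15, 13:30–15:45, 21:45–22:15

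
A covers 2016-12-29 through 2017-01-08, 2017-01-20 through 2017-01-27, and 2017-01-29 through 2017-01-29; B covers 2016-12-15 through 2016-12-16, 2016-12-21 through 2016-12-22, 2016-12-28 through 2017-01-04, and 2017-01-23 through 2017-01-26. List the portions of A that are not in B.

2016-12-29 through 2017-01-08 minus B → 2017-01-05 through 2017-01-08.
2017-01-20 through 2017-01-27 minus B → 2017-01-20 through 2017-01-22, 2017-01-27 through 2017-01-27.
2017-01-29 through 2017-01-29: no B overlap → unchanged.

2017-01-05 through 2017-01-08, 2017-01-20 through 2017-01-22, 2017-01-27 through 2017-01-27, 2017-01-29 through 2017-01-29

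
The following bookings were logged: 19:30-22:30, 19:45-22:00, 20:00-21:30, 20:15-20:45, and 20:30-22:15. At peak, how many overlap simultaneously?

5

Walk the sorted start/end points keeping a running depth.
The depth first hits 5 at 20:30.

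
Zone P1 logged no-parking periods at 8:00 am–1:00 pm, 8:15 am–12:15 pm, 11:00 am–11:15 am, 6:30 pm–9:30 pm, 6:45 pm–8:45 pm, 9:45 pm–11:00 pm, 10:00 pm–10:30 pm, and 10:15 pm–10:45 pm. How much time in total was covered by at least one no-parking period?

Merged: 8:00 am-1:00 pm, 6:30 pm-9:30 pm, 9:45 pm-11:00 pm.
Lengths: 5 h + 3 h + 1 h 15 min = 9 h 15 min.

9 h 15 min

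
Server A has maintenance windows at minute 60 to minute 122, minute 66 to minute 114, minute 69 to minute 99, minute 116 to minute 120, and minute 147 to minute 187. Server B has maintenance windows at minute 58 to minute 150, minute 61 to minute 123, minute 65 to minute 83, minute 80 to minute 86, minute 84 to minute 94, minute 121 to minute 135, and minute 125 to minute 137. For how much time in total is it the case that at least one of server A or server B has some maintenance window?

129 minutes

A, merged: minute 60 to minute 122, minute 147 to minute 187.
B, merged: minute 58 to minute 150.
A ∪ B = minute 58 to minute 187.
Total: 129 minutes.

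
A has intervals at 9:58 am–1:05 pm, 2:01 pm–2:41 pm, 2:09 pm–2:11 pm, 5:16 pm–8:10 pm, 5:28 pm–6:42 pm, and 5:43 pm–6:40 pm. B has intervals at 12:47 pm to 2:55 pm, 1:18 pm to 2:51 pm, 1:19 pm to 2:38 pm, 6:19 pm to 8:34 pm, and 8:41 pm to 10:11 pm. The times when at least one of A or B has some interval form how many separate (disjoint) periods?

3

First set merges to 9:58 am-1:05 pm, 2:01 pm-2:41 pm, 5:16 pm-8:10 pm.
Second set merges to 12:47 pm-2:55 pm, 6:19 pm-8:34 pm, 8:41 pm-10:11 pm.
A ∪ B = 9:58 am-2:55 pm, 5:16 pm-8:34 pm, 8:41 pm-10:11 pm.
That is 3 disjoint pieces.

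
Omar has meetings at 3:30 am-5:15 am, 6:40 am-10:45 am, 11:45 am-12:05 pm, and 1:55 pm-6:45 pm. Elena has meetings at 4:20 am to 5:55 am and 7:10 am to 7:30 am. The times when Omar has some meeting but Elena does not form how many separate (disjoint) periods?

5

A \ B = 3:30 am–4:20 am, 6:40 am–7:10 am, 7:30 am–10:45 am, 11:45 am–12:05 pm, 1:55 pm–6:45 pm.
That is 5 disjoint pieces.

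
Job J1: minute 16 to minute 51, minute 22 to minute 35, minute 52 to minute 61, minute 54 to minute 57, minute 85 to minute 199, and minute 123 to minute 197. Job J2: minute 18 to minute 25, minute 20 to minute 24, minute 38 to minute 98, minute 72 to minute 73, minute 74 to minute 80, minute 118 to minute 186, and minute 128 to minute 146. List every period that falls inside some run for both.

minute 18 to minute 25, minute 38 to minute 51, minute 52 to minute 61, minute 85 to minute 98, minute 118 to minute 186

Merge the first list: minute 16 to minute 51, minute 52 to minute 61, minute 85 to minute 199.
Merge the second list: minute 18 to minute 25, minute 38 to minute 98, minute 118 to minute 186.
minute 16 to minute 51 overlaps B on minute 18 to minute 25, minute 38 to minute 51.
minute 52 to minute 61 overlaps B on minute 52 to minute 61.
minute 85 to minute 199 overlaps B on minute 85 to minute 98, minute 118 to minute 186.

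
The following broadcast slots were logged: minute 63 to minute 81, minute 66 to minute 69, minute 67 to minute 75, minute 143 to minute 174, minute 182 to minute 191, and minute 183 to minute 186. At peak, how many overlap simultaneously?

3

Sweep endpoints in order; track running count of active intervals.
Peak of 3 reached at minute 67.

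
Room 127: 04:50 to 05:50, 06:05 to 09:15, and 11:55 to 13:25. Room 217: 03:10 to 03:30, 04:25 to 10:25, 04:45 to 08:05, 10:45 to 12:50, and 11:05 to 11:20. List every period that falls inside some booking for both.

04:50–05:50, 06:05–09:15, 11:55–12:50

Merge the second list: 03:10–03:30, 04:25–10:25, 10:45–12:50.
04:50–05:50 meets the second set on 04:50–05:50.
06:05–09:15 meets the second set on 06:05–09:15.
11:55–13:25 meets the second set on 11:55–12:50.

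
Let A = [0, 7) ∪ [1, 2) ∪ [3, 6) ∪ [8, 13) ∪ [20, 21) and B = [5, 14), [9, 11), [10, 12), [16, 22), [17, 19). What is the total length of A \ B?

5

Merge the first list: [0, 7), [8, 13), [20, 21).
Merge the second list: [5, 14), [16, 22).
A \ B = [0, 5).
Total: 5.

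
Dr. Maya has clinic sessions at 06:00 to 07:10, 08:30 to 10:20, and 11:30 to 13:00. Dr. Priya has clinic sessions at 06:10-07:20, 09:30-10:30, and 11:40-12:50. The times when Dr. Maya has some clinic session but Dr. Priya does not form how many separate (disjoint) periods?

4

A \ B = 06:00–06:10, 08:30–09:30, 11:30–11:40, 12:50–13:00.
That is 4 disjoint pieces.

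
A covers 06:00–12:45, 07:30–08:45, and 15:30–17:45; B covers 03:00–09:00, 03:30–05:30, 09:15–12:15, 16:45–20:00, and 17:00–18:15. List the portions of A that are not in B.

09:00–09:15, 12:15–12:45, 15:30–16:45

A, merged: 06:00–12:45, 15:30–17:45.
B, merged: 03:00–09:00, 09:15–12:15, 16:45–20:00.
06:00–12:45 \ B = 09:00–09:15, 12:15–12:45.
15:30–17:45 \ B = 15:30–16:45.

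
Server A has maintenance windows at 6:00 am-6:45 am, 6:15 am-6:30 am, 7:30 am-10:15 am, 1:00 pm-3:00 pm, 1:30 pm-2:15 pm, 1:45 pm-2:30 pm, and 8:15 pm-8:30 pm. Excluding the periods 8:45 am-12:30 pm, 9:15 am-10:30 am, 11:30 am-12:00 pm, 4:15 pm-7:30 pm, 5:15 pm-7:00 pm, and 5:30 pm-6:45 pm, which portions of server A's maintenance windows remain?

A, merged: 6:00 am–6:45 am, 7:30 am–10:15 am, 1:00 pm–3:00 pm, 8:15 pm–8:30 pm.
B, merged: 8:45 am–12:30 pm, 4:15 pm–7:30 pm.
6:00 am–6:45 am: nothing removed.
7:30 am–10:15 am \ B = 7:30 am–8:45 am.
1:00 pm–3:00 pm: nothing removed.
8:15 pm–8:30 pm: nothing removed.

6:00 am–6:45 am, 7:30 am–8:45 am, 1:00 pm–3:00 pm, 8:15 pm–8:30 pm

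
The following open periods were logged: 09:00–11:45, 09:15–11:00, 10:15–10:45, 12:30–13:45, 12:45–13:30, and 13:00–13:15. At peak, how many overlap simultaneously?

Sweep endpoints in order; track running count of active intervals.
Peak of 3 reached at 10:15.

3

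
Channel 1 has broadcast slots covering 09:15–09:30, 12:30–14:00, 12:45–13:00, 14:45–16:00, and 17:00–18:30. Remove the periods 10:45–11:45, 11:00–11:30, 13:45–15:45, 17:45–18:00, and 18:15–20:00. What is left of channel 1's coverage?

09:15–09:30, 12:30–13:45, 15:45–16:00, 17:00–17:45, 18:00–18:15

A, merged: 09:15–09:30, 12:30–14:00, 14:45–16:00, 17:00–18:30.
B, merged: 10:45–11:45, 13:45–15:45, 17:45–18:00, 18:15–20:00.
09:15–09:30: nothing removed.
12:30–14:00 \ B = 12:30–13:45.
14:45–16:00 \ B = 15:45–16:00.
17:00–18:30 \ B = 17:00–17:45, 18:00–18:15.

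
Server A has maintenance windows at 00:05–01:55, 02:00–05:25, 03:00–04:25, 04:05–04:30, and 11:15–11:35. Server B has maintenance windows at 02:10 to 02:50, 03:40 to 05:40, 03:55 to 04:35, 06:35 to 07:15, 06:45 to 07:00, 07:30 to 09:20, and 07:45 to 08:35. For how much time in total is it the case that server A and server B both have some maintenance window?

First set merges to 00:05-01:55, 02:00-05:25, 11:15-11:35.
Second set merges to 02:10-02:50, 03:40-05:40, 06:35-07:15, 07:30-09:20.
A ∩ B = 02:10-02:50, 03:40-05:25.
Total: 40 min + 1 h 45 min = 2 h 25 min.

2 h 25 min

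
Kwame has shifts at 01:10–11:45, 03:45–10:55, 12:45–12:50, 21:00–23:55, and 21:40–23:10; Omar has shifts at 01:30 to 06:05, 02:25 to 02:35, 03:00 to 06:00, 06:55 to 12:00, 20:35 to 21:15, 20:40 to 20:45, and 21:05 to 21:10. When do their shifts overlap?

Merge the first list: 01:10-11:45, 12:45-12:50, 21:00-23:55.
Merge the second list: 01:30-06:05, 06:55-12:00, 20:35-21:15.
01:10-11:45 ∩ B → 01:30-06:05, 06:55-11:45.
12:45-12:50 meets no B interval.
21:00-23:55 ∩ B → 21:00-21:15.

01:30-06:05, 06:55-11:45, 21:00-21:15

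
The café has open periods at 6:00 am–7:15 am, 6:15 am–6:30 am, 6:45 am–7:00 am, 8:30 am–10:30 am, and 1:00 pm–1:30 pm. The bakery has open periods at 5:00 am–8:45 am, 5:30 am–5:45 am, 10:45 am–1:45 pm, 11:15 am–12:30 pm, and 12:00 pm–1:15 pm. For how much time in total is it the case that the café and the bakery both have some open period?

2 h

A, merged: 6:00 am-7:15 am, 8:30 am-10:30 am, 1:00 pm-1:30 pm.
B, merged: 5:00 am-8:45 am, 10:45 am-1:45 pm.
A ∩ B = 6:00 am-7:15 am, 8:30 am-8:45 am, 1:00 pm-1:30 pm.
Total: 1 h 15 min + 15 min + 30 min = 2 h.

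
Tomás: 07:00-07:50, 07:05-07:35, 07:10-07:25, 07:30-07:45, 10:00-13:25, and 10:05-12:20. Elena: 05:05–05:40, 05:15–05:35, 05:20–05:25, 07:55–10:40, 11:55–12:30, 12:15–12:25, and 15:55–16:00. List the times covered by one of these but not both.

First set merges to 07:00–07:50, 10:00–13:25.
Second set merges to 05:05–05:40, 07:55–10:40, 11:55–12:30, 15:55–16:00.
A \ B = 07:00–07:50, 10:40–11:55, 12:30–13:25.
B \ A = 05:05–05:40, 07:55–10:00, 15:55–16:00.
Union of the two gives the symmetric difference.

05:05–05:40, 07:00–07:50, 07:55–10:00, 10:40–11:55, 12:30–13:25, 15:55–16:00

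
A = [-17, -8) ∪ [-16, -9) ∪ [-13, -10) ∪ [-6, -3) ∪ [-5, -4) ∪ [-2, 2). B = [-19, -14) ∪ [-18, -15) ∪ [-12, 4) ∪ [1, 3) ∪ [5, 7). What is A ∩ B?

[-17, -14) ∪ [-12, -8) ∪ [-6, -3) ∪ [-2, 2)

A, merged: [-17, -8), [-6, -3), [-2, 2).
B, merged: [-19, -14), [-12, 4), [5, 7).
[-17, -8) overlaps B on [-17, -14), [-12, -8).
[-6, -3) overlaps B on [-6, -3).
[-2, 2) overlaps B on [-2, 2).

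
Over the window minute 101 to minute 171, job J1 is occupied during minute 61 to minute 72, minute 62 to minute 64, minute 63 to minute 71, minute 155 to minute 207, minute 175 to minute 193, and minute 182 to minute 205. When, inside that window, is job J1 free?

After merging, the occupied span is minute 61 to minute 72, minute 155 to minute 207.
Gaps within minute 101 to minute 171: minute 101 to minute 155.

minute 101 to minute 155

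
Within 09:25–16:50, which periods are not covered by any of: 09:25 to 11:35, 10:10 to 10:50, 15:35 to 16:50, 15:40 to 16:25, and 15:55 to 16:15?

The merged coverage is 09:25-11:35, 15:35-16:50.
Gaps within 09:25-16:50: 11:35-15:35.

11:35-15:35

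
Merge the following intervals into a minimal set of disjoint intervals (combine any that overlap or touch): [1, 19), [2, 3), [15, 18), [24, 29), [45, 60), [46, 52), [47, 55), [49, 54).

[2, 3) overlaps/touches [1, 19) → extend to [1, 19).
[15, 18) overlaps/touches [1, 19) → extend to [1, 19).
[24, 29) is disjoint → start new block.
[45, 60) is disjoint → start new block.
[46, 52) overlaps/touches [45, 60) → extend to [45, 60).
[47, 55) overlaps/touches [45, 60) → extend to [45, 60).
[49, 54) overlaps/touches [45, 60) → extend to [45, 60).

[1, 19) ∪ [24, 29) ∪ [45, 60)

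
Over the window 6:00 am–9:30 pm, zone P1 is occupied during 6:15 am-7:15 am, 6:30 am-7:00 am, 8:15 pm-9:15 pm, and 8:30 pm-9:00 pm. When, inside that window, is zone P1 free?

Covered (merged): 6:15 am-7:15 am, 8:15 pm-9:15 pm.
Gaps within 6:00 am-9:30 pm: 6:00 am-6:15 am, 7:15 am-8:15 pm, 9:15 pm-9:30 pm.

6:00 am-6:15 am, 7:15 am-8:15 pm, 9:15 pm-9:30 pm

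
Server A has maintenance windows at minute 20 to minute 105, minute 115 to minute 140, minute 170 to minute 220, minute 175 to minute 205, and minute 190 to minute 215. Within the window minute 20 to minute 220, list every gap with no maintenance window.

minute 105 to minute 115, minute 140 to minute 170

The merged coverage is minute 20 to minute 105, minute 115 to minute 140, minute 170 to minute 220.
Complement within minute 20 to minute 220: minute 105 to minute 115, minute 140 to minute 170.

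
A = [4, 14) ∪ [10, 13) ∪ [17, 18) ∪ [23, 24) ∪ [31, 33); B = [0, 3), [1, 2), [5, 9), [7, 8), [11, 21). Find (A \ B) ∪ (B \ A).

First set merges to [4, 14), [17, 18), [23, 24), [31, 33).
Second set merges to [0, 3), [5, 9), [11, 21).
A but not B: [4, 5), [9, 11), [23, 24), [31, 33).
B but not A: [0, 3), [14, 17), [18, 21).
Combining gives A △ B.

[0, 3) ∪ [4, 5) ∪ [9, 11) ∪ [14, 17) ∪ [18, 21) ∪ [23, 24) ∪ [31, 33)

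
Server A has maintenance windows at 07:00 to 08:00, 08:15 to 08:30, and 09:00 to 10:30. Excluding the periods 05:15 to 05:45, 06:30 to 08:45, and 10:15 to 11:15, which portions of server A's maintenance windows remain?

09:00–10:15

07:00–08:00: entirely removed.
08:15–08:30: entirely removed.
09:00–10:30 \ B = 09:00–10:15.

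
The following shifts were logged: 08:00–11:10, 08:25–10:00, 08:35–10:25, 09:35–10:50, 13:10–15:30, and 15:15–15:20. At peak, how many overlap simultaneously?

4

Sweep endpoints in order; track running count of active intervals.
Peak of 4 reached at 09:35.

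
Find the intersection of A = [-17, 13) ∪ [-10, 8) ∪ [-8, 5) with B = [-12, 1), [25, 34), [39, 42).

Merge the first list: [-17, 13).
[-17, 13) overlaps B on [-12, 1).

[-12, 1)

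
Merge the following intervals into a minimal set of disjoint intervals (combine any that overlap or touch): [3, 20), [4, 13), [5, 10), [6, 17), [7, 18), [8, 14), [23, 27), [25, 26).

[3, 20) ∪ [23, 27)

[4, 13) overlaps/touches [3, 20) → extend to [3, 20).
[5, 10) overlaps/touches [3, 20) → extend to [3, 20).
[6, 17) overlaps/touches [3, 20) → extend to [3, 20).
[7, 18) overlaps/touches [3, 20) → extend to [3, 20).
[8, 14) overlaps/touches [3, 20) → extend to [3, 20).
[23, 27) is disjoint → start new block.
[25, 26) overlaps/touches [23, 27) → extend to [23, 27).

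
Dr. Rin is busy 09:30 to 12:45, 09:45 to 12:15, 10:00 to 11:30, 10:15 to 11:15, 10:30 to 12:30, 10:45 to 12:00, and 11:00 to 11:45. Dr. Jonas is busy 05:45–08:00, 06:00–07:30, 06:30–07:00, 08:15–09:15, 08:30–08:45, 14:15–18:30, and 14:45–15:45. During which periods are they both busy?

Merge the first list: 09:30-12:45.
Merge the second list: 05:45-08:00, 08:15-09:15, 14:15-18:30.
09:30-12:45: no overlap with the second set.
No overlap.

none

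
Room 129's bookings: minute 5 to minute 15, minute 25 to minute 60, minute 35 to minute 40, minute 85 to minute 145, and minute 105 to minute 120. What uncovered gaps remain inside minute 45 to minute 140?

The merged coverage is minute 5 to minute 15, minute 25 to minute 60, minute 85 to minute 145.
Complement within minute 45 to minute 140: minute 60 to minute 85.

minute 60 to minute 85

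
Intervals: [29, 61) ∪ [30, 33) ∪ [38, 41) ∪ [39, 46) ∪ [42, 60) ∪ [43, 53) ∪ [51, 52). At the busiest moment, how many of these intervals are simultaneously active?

4

At 43, 4 of the intervals are simultaneously active.
No point has more.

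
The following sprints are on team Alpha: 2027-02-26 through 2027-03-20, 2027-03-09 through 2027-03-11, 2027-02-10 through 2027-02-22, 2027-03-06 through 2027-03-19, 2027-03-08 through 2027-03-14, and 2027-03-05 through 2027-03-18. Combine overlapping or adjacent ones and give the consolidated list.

2027-02-10 through 2027-02-22, 2027-02-26 through 2027-03-20

Sort by start: 2027-02-10 through 2027-02-22, 2027-02-26 through 2027-03-20, 2027-03-05 through 2027-03-18, 2027-03-06 through 2027-03-19, 2027-03-08 through 2027-03-14, 2027-03-09 through 2027-03-11.
2027-02-26 through 2027-03-20 is disjoint → start new block.
2027-03-05 through 2027-03-18 overlaps/touches 2027-02-26 through 2027-03-20 → extend to 2027-02-26 through 2027-03-20.
2027-03-06 through 2027-03-19 overlaps/touches 2027-02-26 through 2027-03-20 → extend to 2027-02-26 through 2027-03-20.
2027-03-08 through 2027-03-14 overlaps/touches 2027-02-26 through 2027-03-20 → extend to 2027-02-26 through 2027-03-20.
2027-03-09 through 2027-03-11 overlaps/touches 2027-02-26 through 2027-03-20 → extend to 2027-02-26 through 2027-03-20.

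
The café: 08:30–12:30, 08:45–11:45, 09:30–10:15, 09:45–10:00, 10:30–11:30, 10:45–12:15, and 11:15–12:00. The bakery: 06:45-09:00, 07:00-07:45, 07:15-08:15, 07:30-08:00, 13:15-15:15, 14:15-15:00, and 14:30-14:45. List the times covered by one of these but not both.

First set merges to 08:30–12:30.
Second set merges to 06:45–09:00, 13:15–15:15.
A \ B = 09:00–12:30.
B \ A = 06:45–08:30, 13:15–15:15.
Union of the two gives the symmetric difference.

06:45–08:30, 09:00–12:30, 13:15–15:15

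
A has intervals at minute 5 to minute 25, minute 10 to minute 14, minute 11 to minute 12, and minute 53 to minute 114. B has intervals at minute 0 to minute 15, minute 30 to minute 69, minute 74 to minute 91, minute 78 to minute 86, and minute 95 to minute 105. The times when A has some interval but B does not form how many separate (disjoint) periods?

A, merged: minute 5 to minute 25, minute 53 to minute 114.
B, merged: minute 0 to minute 15, minute 30 to minute 69, minute 74 to minute 91, minute 95 to minute 105.
A \ B = minute 15 to minute 25, minute 69 to minute 74, minute 91 to minute 95, minute 105 to minute 114.
That is 4 disjoint pieces.

4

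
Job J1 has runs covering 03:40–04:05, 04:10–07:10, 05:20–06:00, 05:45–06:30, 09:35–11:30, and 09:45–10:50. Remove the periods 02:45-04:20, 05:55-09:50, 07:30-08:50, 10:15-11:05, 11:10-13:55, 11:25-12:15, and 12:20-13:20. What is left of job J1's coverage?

04:20–05:55, 09:50–10:15, 11:05–11:10

First set merges to 03:40–04:05, 04:10–07:10, 09:35–11:30.
Second set merges to 02:45–04:20, 05:55–09:50, 10:15–11:05, 11:10–13:55.
03:40–04:05 lies entirely inside B → drops out.
04:10–07:10 with B removed leaves 04:20–05:55.
09:35–11:30 with B removed leaves 09:50–10:15, 11:05–11:10.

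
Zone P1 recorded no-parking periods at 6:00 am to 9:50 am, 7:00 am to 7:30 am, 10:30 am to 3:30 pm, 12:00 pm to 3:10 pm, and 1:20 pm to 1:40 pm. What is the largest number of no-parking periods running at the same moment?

At 1:20 pm, 3 of the intervals are simultaneously active.
No point has more.

3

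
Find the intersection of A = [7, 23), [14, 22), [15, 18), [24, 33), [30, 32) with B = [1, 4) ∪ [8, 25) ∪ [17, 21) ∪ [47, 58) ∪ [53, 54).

[8, 23) ∪ [24, 25)

A, merged: [7, 23), [24, 33).
B, merged: [1, 4), [8, 25), [47, 58).
[7, 23) overlaps B on [8, 23).
[24, 33) overlaps B on [24, 25).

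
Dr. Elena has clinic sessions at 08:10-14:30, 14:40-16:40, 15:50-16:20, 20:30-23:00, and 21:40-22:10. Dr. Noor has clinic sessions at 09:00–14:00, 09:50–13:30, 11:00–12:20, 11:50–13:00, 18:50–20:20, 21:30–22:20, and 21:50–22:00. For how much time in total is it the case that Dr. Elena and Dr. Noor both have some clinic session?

5 h 50 min

A, merged: 08:10–14:30, 14:40–16:40, 20:30–23:00.
B, merged: 09:00–14:00, 18:50–20:20, 21:30–22:20.
A ∩ B = 09:00–14:00, 21:30–22:20.
Total: 5 h + 50 min = 5 h 50 min.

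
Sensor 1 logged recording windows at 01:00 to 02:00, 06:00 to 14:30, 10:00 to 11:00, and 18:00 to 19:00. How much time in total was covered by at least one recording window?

10 h 30 min

Merged: 01:00-02:00, 06:00-14:30, 18:00-19:00.
Lengths: 1 h + 8 h 30 min + 1 h = 10 h 30 min.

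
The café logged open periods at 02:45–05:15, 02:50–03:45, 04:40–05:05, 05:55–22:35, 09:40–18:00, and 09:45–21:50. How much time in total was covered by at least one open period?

19 h 10 min

Merged: 02:45–05:15, 05:55–22:35.
Lengths: 2 h 30 min + 16 h 40 min = 19 h 10 min.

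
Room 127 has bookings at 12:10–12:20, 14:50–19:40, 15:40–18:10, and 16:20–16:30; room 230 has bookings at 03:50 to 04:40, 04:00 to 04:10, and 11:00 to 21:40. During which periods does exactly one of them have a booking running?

A, merged: 12:10-12:20, 14:50-19:40.
B, merged: 03:50-04:40, 11:00-21:40.
A but not B: none.
B but not A: 03:50-04:40, 11:00-12:10, 12:20-14:50, 19:40-21:40.
Combining gives A △ B.

03:50-04:40, 11:00-12:10, 12:20-14:50, 19:40-21:40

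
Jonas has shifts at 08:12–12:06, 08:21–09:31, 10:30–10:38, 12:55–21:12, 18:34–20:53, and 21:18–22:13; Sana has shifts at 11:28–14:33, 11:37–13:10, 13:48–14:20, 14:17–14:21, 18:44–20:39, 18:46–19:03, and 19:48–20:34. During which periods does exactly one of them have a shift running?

A, merged: 08:12-12:06, 12:55-21:12, 21:18-22:13.
B, merged: 11:28-14:33, 18:44-20:39.
Only in the first: 08:12-11:28, 14:33-18:44, 20:39-21:12, 21:18-22:13.
Only in the second: 12:06-12:55.
Together these are the periods covered by exactly one.

08:12-11:28, 12:06-12:55, 14:33-18:44, 20:39-21:12, 21:18-22:13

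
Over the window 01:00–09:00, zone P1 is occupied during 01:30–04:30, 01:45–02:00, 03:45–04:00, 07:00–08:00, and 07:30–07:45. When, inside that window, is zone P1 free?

01:00-01:30, 04:30-07:00, 08:00-09:00

Covered (merged): 01:30-04:30, 07:00-08:00.
Gaps within 01:00-09:00: 01:00-01:30, 04:30-07:00, 08:00-09:00.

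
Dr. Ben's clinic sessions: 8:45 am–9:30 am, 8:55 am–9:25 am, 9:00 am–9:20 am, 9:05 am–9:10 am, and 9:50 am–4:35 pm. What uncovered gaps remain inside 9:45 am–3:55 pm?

After merging, the occupied span is 8:45 am–9:30 am, 9:50 am–4:35 pm.
Gaps within 9:45 am–3:55 pm: 9:45 am–9:50 am.

9:45 am–9:50 am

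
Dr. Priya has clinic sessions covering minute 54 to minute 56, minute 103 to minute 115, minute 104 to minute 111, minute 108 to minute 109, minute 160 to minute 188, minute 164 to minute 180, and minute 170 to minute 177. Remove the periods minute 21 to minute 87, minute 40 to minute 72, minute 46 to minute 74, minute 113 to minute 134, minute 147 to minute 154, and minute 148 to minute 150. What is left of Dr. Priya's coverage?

minute 103 to minute 113, minute 160 to minute 188

A, merged: minute 54 to minute 56, minute 103 to minute 115, minute 160 to minute 188.
B, merged: minute 21 to minute 87, minute 113 to minute 134, minute 147 to minute 154.
minute 54 to minute 56: entirely removed.
minute 103 to minute 115 \ B = minute 103 to minute 113.
minute 160 to minute 188: nothing removed.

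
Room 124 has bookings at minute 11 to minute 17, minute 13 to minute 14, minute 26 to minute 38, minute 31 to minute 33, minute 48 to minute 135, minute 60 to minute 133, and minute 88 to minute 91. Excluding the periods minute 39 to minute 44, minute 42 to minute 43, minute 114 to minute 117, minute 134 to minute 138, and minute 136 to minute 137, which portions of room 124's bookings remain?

A, merged: minute 11 to minute 17, minute 26 to minute 38, minute 48 to minute 135.
B, merged: minute 39 to minute 44, minute 114 to minute 117, minute 134 to minute 138.
minute 11 to minute 17 is untouched.
minute 26 to minute 38 is untouched.
minute 48 to minute 135 with B removed leaves minute 48 to minute 114, minute 117 to minute 134.

minute 11 to minute 17, minute 26 to minute 38, minute 48 to minute 114, minute 117 to minute 134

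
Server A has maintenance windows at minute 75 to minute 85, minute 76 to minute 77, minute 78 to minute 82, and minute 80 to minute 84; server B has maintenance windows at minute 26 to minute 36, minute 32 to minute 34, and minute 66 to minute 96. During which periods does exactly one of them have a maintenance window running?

A, merged: minute 75 to minute 85.
B, merged: minute 26 to minute 36, minute 66 to minute 96.
A but not B: none.
B but not A: minute 26 to minute 36, minute 66 to minute 75, minute 85 to minute 96.
Combining gives A △ B.

minute 26 to minute 36, minute 66 to minute 75, minute 85 to minute 96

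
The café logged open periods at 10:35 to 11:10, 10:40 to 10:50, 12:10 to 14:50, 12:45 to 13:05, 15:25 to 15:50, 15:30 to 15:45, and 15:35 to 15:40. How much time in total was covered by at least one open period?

3 h 40 min

Merged: 10:35-11:10, 12:10-14:50, 15:25-15:50.
Lengths: 35 min + 2 h 40 min + 25 min = 3 h 40 min.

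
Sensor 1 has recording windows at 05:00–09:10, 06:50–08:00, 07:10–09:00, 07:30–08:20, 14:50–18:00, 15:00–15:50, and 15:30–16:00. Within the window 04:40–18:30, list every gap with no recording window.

After merging, the occupied span is 05:00–09:10, 14:50–18:00.
Gaps within 04:40–18:30: 04:40–05:00, 09:10–14:50, 18:00–18:30.

04:40–05:00, 09:10–14:50, 18:00–18:30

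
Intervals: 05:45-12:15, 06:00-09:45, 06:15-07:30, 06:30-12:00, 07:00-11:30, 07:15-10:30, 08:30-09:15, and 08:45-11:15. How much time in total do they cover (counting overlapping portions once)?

Merged: 05:45–12:15.
Length: 6 h 30 min.

6 h 30 min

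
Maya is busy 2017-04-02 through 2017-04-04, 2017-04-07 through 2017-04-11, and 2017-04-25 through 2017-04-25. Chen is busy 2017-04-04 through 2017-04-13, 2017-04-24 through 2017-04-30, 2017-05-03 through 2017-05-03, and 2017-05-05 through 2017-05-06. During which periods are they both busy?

2017-04-04 through 2017-04-04, 2017-04-07 through 2017-04-11, 2017-04-25 through 2017-04-25

2017-04-02 through 2017-04-04 meets the second set on 2017-04-04 through 2017-04-04.
2017-04-07 through 2017-04-11 meets the second set on 2017-04-07 through 2017-04-11.
2017-04-25 through 2017-04-25 meets the second set on 2017-04-25 through 2017-04-25.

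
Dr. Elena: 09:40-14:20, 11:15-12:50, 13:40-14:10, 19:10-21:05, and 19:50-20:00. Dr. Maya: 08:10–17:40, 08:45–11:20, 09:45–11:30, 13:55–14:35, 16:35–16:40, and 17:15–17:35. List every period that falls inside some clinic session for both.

09:40–14:20

Merge the first list: 09:40–14:20, 19:10–21:05.
Merge the second list: 08:10–17:40.
09:40–14:20 meets the second set on 09:40–14:20.
19:10–21:05: no overlap with the second set.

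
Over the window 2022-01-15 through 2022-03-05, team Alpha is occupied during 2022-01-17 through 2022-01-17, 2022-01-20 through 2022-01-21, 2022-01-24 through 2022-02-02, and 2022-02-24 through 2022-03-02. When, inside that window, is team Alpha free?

2022-01-15 through 2022-01-16, 2022-01-18 through 2022-01-19, 2022-01-22 through 2022-01-23, 2022-02-03 through 2022-02-23, 2022-03-03 through 2022-03-05

The merged coverage is 2022-01-17 through 2022-01-17, 2022-01-20 through 2022-01-21, 2022-01-24 through 2022-02-02, 2022-02-24 through 2022-03-02.
Complement within 2022-01-15 through 2022-03-05: 2022-01-15 through 2022-01-16, 2022-01-18 through 2022-01-19, 2022-01-22 through 2022-01-23, 2022-02-03 through 2022-02-23, 2022-03-03 through 2022-03-05.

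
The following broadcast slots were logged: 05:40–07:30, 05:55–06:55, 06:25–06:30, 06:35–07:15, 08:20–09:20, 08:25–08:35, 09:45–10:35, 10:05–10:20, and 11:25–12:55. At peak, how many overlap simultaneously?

3

Walk the sorted start/end points keeping a running depth.
The depth first hits 3 at 06:25.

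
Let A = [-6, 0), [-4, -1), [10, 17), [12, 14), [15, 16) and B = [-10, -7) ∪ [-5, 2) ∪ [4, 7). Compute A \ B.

First set merges to [-6, 0), [10, 17).
[-6, 0) with B removed leaves [-6, -5).
[10, 17) is untouched.

[-6, -5) ∪ [10, 17)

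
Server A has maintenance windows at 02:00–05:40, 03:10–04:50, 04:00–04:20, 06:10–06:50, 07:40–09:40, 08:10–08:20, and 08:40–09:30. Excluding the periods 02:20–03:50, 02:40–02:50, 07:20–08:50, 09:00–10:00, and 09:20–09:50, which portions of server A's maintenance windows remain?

Merge the first list: 02:00–05:40, 06:10–06:50, 07:40–09:40.
Merge the second list: 02:20–03:50, 07:20–08:50, 09:00–10:00.
02:00–05:40 \ B = 02:00–02:20, 03:50–05:40.
06:10–06:50: nothing removed.
07:40–09:40 \ B = 08:50–09:00.

02:00–02:20, 03:50–05:40, 06:10–06:50, 08:50–09:00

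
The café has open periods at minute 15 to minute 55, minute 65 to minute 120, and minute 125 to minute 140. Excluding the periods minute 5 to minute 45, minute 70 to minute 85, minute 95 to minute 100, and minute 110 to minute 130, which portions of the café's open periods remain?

minute 45 to minute 55, minute 65 to minute 70, minute 85 to minute 95, minute 100 to minute 110, minute 130 to minute 140

minute 15 to minute 55 minus B → minute 45 to minute 55.
minute 65 to minute 120 minus B → minute 65 to minute 70, minute 85 to minute 95, minute 100 to minute 110.
minute 125 to minute 140 minus B → minute 130 to minute 140.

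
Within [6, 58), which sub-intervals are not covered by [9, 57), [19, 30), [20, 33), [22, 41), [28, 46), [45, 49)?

[6, 9) ∪ [57, 58)

After merging, the occupied span is [9, 57).
Complement within [6, 58): [6, 9), [57, 58).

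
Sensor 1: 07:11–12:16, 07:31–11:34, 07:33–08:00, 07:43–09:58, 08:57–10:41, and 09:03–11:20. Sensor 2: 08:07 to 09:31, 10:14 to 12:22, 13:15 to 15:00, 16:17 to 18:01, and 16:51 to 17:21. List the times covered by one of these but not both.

07:11–08:07, 09:31–10:14, 12:16–12:22, 13:15–15:00, 16:17–18:01

Merge the first list: 07:11–12:16.
Merge the second list: 08:07–09:31, 10:14–12:22, 13:15–15:00, 16:17–18:01.
A \ B = 07:11–08:07, 09:31–10:14.
B \ A = 12:16–12:22, 13:15–15:00, 16:17–18:01.
Union of the two gives the symmetric difference.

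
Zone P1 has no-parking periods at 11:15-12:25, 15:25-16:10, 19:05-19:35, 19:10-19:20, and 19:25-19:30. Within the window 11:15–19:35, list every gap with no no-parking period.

12:25-15:25, 16:10-19:05

After merging, the occupied span is 11:15-12:25, 15:25-16:10, 19:05-19:35.
Uncovered inside 11:15-19:35: 12:25-15:25, 16:10-19:05.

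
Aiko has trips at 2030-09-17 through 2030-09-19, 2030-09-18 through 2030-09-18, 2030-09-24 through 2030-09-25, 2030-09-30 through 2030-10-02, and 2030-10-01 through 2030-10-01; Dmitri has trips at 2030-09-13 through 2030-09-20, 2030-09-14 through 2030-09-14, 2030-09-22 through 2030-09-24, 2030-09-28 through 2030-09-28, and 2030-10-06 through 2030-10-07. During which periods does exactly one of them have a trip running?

2030-09-13 through 2030-09-16, 2030-09-20 through 2030-09-20, 2030-09-22 through 2030-09-23, 2030-09-25 through 2030-09-25, 2030-09-28 through 2030-09-28, 2030-09-30 through 2030-10-02, 2030-10-06 through 2030-10-07

Merge the first list: 2030-09-17 through 2030-09-19, 2030-09-24 through 2030-09-25, 2030-09-30 through 2030-10-02.
Merge the second list: 2030-09-13 through 2030-09-20, 2030-09-22 through 2030-09-24, 2030-09-28 through 2030-09-28, 2030-10-06 through 2030-10-07.
Only in the first: 2030-09-25 through 2030-09-25, 2030-09-30 through 2030-10-02.
Only in the second: 2030-09-13 through 2030-09-16, 2030-09-20 through 2030-09-20, 2030-09-22 through 2030-09-23, 2030-09-28 through 2030-09-28, 2030-10-06 through 2030-10-07.
Together these are the periods covered by exactly one.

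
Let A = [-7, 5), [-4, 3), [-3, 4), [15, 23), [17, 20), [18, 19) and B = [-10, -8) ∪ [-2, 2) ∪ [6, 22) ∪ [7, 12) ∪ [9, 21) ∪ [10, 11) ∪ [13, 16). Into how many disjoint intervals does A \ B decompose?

A, merged: [-7, 5), [15, 23).
B, merged: [-10, -8), [-2, 2), [6, 22).
A \ B = [-7, -2), [2, 5), [22, 23).
That is 3 disjoint pieces.

3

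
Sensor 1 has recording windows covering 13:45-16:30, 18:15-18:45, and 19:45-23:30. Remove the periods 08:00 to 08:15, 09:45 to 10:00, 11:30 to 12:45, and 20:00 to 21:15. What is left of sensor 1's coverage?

13:45–16:30, 18:15–18:45, 19:45–20:00, 21:15–23:30

13:45–16:30 is untouched.
18:15–18:45 is untouched.
19:45–23:30 with B removed leaves 19:45–20:00, 21:15–23:30.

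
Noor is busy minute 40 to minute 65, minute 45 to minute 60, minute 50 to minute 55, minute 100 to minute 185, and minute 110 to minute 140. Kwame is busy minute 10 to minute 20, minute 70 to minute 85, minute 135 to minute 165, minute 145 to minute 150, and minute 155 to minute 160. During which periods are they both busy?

First set merges to minute 40 to minute 65, minute 100 to minute 185.
Second set merges to minute 10 to minute 20, minute 70 to minute 85, minute 135 to minute 165.
minute 40 to minute 65: no overlap with the second set.
minute 100 to minute 185 meets the second set on minute 135 to minute 165.

minute 135 to minute 165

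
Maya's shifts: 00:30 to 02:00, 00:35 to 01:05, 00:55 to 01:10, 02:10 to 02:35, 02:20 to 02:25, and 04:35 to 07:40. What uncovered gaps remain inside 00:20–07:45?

00:20–00:30, 02:00–02:10, 02:35–04:35, 07:40–07:45

The merged coverage is 00:30–02:00, 02:10–02:35, 04:35–07:40.
Complement within 00:20–07:45: 00:20–00:30, 02:00–02:10, 02:35–04:35, 07:40–07:45.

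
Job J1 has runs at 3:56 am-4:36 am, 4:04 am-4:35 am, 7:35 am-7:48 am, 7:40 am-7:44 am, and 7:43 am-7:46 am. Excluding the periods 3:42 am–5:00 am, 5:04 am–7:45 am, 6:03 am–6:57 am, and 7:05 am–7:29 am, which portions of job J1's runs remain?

7:45 am–7:48 am

Merge the first list: 3:56 am–4:36 am, 7:35 am–7:48 am.
Merge the second list: 3:42 am–5:00 am, 5:04 am–7:45 am.
3:56 am–4:36 am lies entirely inside B → drops out.
7:35 am–7:48 am with B removed leaves 7:45 am–7:48 am.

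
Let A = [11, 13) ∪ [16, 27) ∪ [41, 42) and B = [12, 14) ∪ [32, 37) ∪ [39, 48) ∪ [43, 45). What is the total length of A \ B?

12

B, merged: [12, 14), [32, 37), [39, 48).
A \ B = [11, 12), [16, 27).
Total: 1 + 11 = 12.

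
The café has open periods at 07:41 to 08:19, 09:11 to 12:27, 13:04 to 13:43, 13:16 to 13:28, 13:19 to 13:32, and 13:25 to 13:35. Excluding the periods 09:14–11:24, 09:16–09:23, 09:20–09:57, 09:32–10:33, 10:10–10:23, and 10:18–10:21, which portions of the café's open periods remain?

07:41-08:19, 09:11-09:14, 11:24-12:27, 13:04-13:43

First set merges to 07:41-08:19, 09:11-12:27, 13:04-13:43.
Second set merges to 09:14-11:24.
07:41-08:19: no B overlap → unchanged.
09:11-12:27 minus B → 09:11-09:14, 11:24-12:27.
13:04-13:43: no B overlap → unchanged.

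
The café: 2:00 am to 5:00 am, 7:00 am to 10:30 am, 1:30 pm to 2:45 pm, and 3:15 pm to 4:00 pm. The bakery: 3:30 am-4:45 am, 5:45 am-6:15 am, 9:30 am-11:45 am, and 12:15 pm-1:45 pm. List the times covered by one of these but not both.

Only in the first: 2:00 am–3:30 am, 4:45 am–5:00 am, 7:00 am–9:30 am, 1:45 pm–2:45 pm, 3:15 pm–4:00 pm.
Only in the second: 5:45 am–6:15 am, 10:30 am–11:45 am, 12:15 pm–1:30 pm.
Together these are the periods covered by exactly one.

2:00 am–3:30 am, 4:45 am–5:00 am, 5:45 am–6:15 am, 7:00 am–9:30 am, 10:30 am–11:45 am, 12:15 pm–1:30 pm, 1:45 pm–2:45 pm, 3:15 pm–4:00 pm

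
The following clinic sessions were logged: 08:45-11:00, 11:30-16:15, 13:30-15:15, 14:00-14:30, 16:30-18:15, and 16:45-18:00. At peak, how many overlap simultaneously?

Sweep endpoints in order; track running count of active intervals.
Peak of 3 reached at 14:00.

3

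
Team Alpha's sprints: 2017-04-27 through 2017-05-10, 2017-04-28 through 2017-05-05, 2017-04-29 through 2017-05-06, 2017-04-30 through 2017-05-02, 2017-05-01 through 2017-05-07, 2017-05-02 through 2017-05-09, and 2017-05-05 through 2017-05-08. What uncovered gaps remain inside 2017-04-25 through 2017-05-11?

After merging, the occupied span is 2017-04-27 through 2017-05-10.
Gaps within 2017-04-25 through 2017-05-11: 2017-04-25 through 2017-04-26, 2017-05-11 through 2017-05-11.

2017-04-25 through 2017-04-26, 2017-05-11 through 2017-05-11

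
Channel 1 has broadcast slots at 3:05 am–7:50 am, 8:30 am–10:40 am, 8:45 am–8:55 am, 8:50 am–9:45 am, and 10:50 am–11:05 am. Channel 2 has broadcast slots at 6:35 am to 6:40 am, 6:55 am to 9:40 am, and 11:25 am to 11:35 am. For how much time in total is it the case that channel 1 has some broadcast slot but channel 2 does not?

Merge the first list: 3:05 am–7:50 am, 8:30 am–10:40 am, 10:50 am–11:05 am.
A \ B = 3:05 am–6:35 am, 6:40 am–6:55 am, 9:40 am–10:40 am, 10:50 am–11:05 am.
Total: 3 h 30 min + 15 min + 1 h + 15 min = 5 h.

5 h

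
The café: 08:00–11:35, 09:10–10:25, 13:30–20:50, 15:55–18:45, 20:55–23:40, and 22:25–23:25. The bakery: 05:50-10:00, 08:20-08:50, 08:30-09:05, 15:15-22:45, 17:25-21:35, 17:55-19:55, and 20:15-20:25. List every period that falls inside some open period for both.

08:00–10:00, 15:15–20:50, 20:55–22:45

First set merges to 08:00–11:35, 13:30–20:50, 20:55–23:40.
Second set merges to 05:50–10:00, 15:15–22:45.
08:00–11:35 ∩ B → 08:00–10:00.
13:30–20:50 ∩ B → 15:15–20:50.
20:55–23:40 ∩ B → 20:55–22:45.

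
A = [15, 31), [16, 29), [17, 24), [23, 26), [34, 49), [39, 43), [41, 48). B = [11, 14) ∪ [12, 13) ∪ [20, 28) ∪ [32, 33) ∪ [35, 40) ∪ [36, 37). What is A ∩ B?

Merge the first list: [15, 31), [34, 49).
Merge the second list: [11, 14), [20, 28), [32, 33), [35, 40).
[15, 31) ∩ B → [20, 28).
[34, 49) ∩ B → [35, 40).

[20, 28) ∪ [35, 40)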